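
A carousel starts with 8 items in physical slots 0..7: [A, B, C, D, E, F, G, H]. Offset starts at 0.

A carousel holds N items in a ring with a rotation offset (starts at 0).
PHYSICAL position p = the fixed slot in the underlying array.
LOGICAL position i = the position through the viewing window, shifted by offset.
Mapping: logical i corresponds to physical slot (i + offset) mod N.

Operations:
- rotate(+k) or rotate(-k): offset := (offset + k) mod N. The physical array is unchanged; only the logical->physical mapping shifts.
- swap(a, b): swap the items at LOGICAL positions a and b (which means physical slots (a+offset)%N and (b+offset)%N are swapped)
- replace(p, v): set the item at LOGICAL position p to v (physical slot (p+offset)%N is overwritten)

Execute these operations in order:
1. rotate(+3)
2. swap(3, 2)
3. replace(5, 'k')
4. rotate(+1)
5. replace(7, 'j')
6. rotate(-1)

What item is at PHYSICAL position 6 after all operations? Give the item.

After op 1 (rotate(+3)): offset=3, physical=[A,B,C,D,E,F,G,H], logical=[D,E,F,G,H,A,B,C]
After op 2 (swap(3, 2)): offset=3, physical=[A,B,C,D,E,G,F,H], logical=[D,E,G,F,H,A,B,C]
After op 3 (replace(5, 'k')): offset=3, physical=[k,B,C,D,E,G,F,H], logical=[D,E,G,F,H,k,B,C]
After op 4 (rotate(+1)): offset=4, physical=[k,B,C,D,E,G,F,H], logical=[E,G,F,H,k,B,C,D]
After op 5 (replace(7, 'j')): offset=4, physical=[k,B,C,j,E,G,F,H], logical=[E,G,F,H,k,B,C,j]
After op 6 (rotate(-1)): offset=3, physical=[k,B,C,j,E,G,F,H], logical=[j,E,G,F,H,k,B,C]

Answer: F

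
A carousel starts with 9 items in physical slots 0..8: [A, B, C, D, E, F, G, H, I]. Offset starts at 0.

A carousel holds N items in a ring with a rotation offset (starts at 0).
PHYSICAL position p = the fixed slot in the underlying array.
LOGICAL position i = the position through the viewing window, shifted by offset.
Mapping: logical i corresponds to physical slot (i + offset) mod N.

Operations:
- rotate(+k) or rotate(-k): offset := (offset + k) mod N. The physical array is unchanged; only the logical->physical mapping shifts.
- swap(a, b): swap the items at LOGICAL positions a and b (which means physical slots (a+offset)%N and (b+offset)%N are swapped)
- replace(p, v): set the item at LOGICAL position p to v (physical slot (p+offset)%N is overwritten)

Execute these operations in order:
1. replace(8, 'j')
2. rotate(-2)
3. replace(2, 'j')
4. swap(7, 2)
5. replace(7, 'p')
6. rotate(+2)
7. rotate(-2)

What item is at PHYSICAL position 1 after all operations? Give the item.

After op 1 (replace(8, 'j')): offset=0, physical=[A,B,C,D,E,F,G,H,j], logical=[A,B,C,D,E,F,G,H,j]
After op 2 (rotate(-2)): offset=7, physical=[A,B,C,D,E,F,G,H,j], logical=[H,j,A,B,C,D,E,F,G]
After op 3 (replace(2, 'j')): offset=7, physical=[j,B,C,D,E,F,G,H,j], logical=[H,j,j,B,C,D,E,F,G]
After op 4 (swap(7, 2)): offset=7, physical=[F,B,C,D,E,j,G,H,j], logical=[H,j,F,B,C,D,E,j,G]
After op 5 (replace(7, 'p')): offset=7, physical=[F,B,C,D,E,p,G,H,j], logical=[H,j,F,B,C,D,E,p,G]
After op 6 (rotate(+2)): offset=0, physical=[F,B,C,D,E,p,G,H,j], logical=[F,B,C,D,E,p,G,H,j]
After op 7 (rotate(-2)): offset=7, physical=[F,B,C,D,E,p,G,H,j], logical=[H,j,F,B,C,D,E,p,G]

Answer: B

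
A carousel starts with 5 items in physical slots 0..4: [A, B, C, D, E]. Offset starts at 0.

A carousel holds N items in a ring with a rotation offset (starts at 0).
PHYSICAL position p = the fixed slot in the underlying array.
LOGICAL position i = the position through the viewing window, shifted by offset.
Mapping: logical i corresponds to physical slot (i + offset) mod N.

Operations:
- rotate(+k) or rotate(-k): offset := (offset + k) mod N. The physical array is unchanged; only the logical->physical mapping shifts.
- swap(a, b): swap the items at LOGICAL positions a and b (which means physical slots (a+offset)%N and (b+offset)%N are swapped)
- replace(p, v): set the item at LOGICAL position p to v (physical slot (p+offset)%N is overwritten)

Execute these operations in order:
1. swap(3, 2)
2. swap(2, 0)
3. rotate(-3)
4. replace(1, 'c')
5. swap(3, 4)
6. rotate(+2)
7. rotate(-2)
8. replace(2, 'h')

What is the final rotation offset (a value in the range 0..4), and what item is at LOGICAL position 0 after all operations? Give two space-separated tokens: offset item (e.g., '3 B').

After op 1 (swap(3, 2)): offset=0, physical=[A,B,D,C,E], logical=[A,B,D,C,E]
After op 2 (swap(2, 0)): offset=0, physical=[D,B,A,C,E], logical=[D,B,A,C,E]
After op 3 (rotate(-3)): offset=2, physical=[D,B,A,C,E], logical=[A,C,E,D,B]
After op 4 (replace(1, 'c')): offset=2, physical=[D,B,A,c,E], logical=[A,c,E,D,B]
After op 5 (swap(3, 4)): offset=2, physical=[B,D,A,c,E], logical=[A,c,E,B,D]
After op 6 (rotate(+2)): offset=4, physical=[B,D,A,c,E], logical=[E,B,D,A,c]
After op 7 (rotate(-2)): offset=2, physical=[B,D,A,c,E], logical=[A,c,E,B,D]
After op 8 (replace(2, 'h')): offset=2, physical=[B,D,A,c,h], logical=[A,c,h,B,D]

Answer: 2 A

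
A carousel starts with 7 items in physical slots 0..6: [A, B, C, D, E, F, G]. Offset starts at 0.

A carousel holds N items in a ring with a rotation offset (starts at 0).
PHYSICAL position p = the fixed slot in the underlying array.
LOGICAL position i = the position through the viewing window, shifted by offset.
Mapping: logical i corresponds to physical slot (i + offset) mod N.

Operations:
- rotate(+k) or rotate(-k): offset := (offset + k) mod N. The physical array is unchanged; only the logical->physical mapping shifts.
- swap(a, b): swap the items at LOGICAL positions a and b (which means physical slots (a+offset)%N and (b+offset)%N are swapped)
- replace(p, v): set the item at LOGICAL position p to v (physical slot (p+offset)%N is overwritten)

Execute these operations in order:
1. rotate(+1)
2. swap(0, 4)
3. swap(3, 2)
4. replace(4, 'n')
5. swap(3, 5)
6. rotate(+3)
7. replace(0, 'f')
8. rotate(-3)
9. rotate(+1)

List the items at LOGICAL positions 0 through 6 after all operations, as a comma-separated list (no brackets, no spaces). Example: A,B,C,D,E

After op 1 (rotate(+1)): offset=1, physical=[A,B,C,D,E,F,G], logical=[B,C,D,E,F,G,A]
After op 2 (swap(0, 4)): offset=1, physical=[A,F,C,D,E,B,G], logical=[F,C,D,E,B,G,A]
After op 3 (swap(3, 2)): offset=1, physical=[A,F,C,E,D,B,G], logical=[F,C,E,D,B,G,A]
After op 4 (replace(4, 'n')): offset=1, physical=[A,F,C,E,D,n,G], logical=[F,C,E,D,n,G,A]
After op 5 (swap(3, 5)): offset=1, physical=[A,F,C,E,G,n,D], logical=[F,C,E,G,n,D,A]
After op 6 (rotate(+3)): offset=4, physical=[A,F,C,E,G,n,D], logical=[G,n,D,A,F,C,E]
After op 7 (replace(0, 'f')): offset=4, physical=[A,F,C,E,f,n,D], logical=[f,n,D,A,F,C,E]
After op 8 (rotate(-3)): offset=1, physical=[A,F,C,E,f,n,D], logical=[F,C,E,f,n,D,A]
After op 9 (rotate(+1)): offset=2, physical=[A,F,C,E,f,n,D], logical=[C,E,f,n,D,A,F]

Answer: C,E,f,n,D,A,F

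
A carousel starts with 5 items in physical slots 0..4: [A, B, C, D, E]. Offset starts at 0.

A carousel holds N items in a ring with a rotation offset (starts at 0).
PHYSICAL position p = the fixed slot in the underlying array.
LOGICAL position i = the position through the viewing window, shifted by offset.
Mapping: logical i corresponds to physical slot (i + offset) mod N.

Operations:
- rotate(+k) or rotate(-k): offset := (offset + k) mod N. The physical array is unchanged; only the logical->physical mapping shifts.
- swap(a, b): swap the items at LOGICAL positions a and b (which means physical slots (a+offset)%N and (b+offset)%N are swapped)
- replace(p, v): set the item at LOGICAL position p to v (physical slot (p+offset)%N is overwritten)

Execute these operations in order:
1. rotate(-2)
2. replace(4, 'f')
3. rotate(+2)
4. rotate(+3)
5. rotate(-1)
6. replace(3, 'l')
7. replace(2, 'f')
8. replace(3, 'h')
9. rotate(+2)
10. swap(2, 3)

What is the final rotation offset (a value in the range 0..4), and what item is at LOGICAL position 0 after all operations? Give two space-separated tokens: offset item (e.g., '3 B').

Answer: 4 f

Derivation:
After op 1 (rotate(-2)): offset=3, physical=[A,B,C,D,E], logical=[D,E,A,B,C]
After op 2 (replace(4, 'f')): offset=3, physical=[A,B,f,D,E], logical=[D,E,A,B,f]
After op 3 (rotate(+2)): offset=0, physical=[A,B,f,D,E], logical=[A,B,f,D,E]
After op 4 (rotate(+3)): offset=3, physical=[A,B,f,D,E], logical=[D,E,A,B,f]
After op 5 (rotate(-1)): offset=2, physical=[A,B,f,D,E], logical=[f,D,E,A,B]
After op 6 (replace(3, 'l')): offset=2, physical=[l,B,f,D,E], logical=[f,D,E,l,B]
After op 7 (replace(2, 'f')): offset=2, physical=[l,B,f,D,f], logical=[f,D,f,l,B]
After op 8 (replace(3, 'h')): offset=2, physical=[h,B,f,D,f], logical=[f,D,f,h,B]
After op 9 (rotate(+2)): offset=4, physical=[h,B,f,D,f], logical=[f,h,B,f,D]
After op 10 (swap(2, 3)): offset=4, physical=[h,f,B,D,f], logical=[f,h,f,B,D]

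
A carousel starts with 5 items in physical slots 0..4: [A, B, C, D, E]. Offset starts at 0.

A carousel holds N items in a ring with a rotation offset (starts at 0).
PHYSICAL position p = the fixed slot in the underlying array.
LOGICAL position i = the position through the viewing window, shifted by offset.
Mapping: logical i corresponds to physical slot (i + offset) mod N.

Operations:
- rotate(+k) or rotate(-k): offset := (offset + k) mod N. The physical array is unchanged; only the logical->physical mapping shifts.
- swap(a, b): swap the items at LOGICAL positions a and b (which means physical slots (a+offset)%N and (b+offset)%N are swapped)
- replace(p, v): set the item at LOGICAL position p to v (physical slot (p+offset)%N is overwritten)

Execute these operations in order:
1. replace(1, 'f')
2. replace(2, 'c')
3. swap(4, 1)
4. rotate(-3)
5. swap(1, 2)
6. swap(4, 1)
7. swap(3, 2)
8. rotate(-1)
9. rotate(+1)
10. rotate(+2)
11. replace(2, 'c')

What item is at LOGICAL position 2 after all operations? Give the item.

Answer: c

Derivation:
After op 1 (replace(1, 'f')): offset=0, physical=[A,f,C,D,E], logical=[A,f,C,D,E]
After op 2 (replace(2, 'c')): offset=0, physical=[A,f,c,D,E], logical=[A,f,c,D,E]
After op 3 (swap(4, 1)): offset=0, physical=[A,E,c,D,f], logical=[A,E,c,D,f]
After op 4 (rotate(-3)): offset=2, physical=[A,E,c,D,f], logical=[c,D,f,A,E]
After op 5 (swap(1, 2)): offset=2, physical=[A,E,c,f,D], logical=[c,f,D,A,E]
After op 6 (swap(4, 1)): offset=2, physical=[A,f,c,E,D], logical=[c,E,D,A,f]
After op 7 (swap(3, 2)): offset=2, physical=[D,f,c,E,A], logical=[c,E,A,D,f]
After op 8 (rotate(-1)): offset=1, physical=[D,f,c,E,A], logical=[f,c,E,A,D]
After op 9 (rotate(+1)): offset=2, physical=[D,f,c,E,A], logical=[c,E,A,D,f]
After op 10 (rotate(+2)): offset=4, physical=[D,f,c,E,A], logical=[A,D,f,c,E]
After op 11 (replace(2, 'c')): offset=4, physical=[D,c,c,E,A], logical=[A,D,c,c,E]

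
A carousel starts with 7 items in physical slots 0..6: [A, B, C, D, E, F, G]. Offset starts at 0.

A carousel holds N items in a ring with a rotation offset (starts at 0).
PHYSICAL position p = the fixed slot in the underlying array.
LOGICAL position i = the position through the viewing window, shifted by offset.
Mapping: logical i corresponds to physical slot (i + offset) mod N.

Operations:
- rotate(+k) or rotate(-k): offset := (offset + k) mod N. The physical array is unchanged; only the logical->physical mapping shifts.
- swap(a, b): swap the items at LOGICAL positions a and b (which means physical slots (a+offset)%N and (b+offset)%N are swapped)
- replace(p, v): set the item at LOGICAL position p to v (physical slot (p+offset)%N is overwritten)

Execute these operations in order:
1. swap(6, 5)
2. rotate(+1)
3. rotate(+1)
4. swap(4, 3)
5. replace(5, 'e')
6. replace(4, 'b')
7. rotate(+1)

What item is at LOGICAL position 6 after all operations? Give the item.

After op 1 (swap(6, 5)): offset=0, physical=[A,B,C,D,E,G,F], logical=[A,B,C,D,E,G,F]
After op 2 (rotate(+1)): offset=1, physical=[A,B,C,D,E,G,F], logical=[B,C,D,E,G,F,A]
After op 3 (rotate(+1)): offset=2, physical=[A,B,C,D,E,G,F], logical=[C,D,E,G,F,A,B]
After op 4 (swap(4, 3)): offset=2, physical=[A,B,C,D,E,F,G], logical=[C,D,E,F,G,A,B]
After op 5 (replace(5, 'e')): offset=2, physical=[e,B,C,D,E,F,G], logical=[C,D,E,F,G,e,B]
After op 6 (replace(4, 'b')): offset=2, physical=[e,B,C,D,E,F,b], logical=[C,D,E,F,b,e,B]
After op 7 (rotate(+1)): offset=3, physical=[e,B,C,D,E,F,b], logical=[D,E,F,b,e,B,C]

Answer: C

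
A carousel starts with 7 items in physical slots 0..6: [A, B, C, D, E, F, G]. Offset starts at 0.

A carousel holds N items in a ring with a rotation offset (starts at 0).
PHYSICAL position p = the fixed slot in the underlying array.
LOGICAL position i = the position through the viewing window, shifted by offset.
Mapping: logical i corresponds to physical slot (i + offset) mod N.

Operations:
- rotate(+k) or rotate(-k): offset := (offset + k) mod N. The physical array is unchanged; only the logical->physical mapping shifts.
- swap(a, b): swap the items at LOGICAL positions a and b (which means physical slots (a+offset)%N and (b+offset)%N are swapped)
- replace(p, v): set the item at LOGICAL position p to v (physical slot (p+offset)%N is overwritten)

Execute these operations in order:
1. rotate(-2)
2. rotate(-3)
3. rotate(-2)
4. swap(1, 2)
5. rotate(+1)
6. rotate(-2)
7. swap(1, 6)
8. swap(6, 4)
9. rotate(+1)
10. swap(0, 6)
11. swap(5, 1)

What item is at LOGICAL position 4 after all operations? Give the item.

After op 1 (rotate(-2)): offset=5, physical=[A,B,C,D,E,F,G], logical=[F,G,A,B,C,D,E]
After op 2 (rotate(-3)): offset=2, physical=[A,B,C,D,E,F,G], logical=[C,D,E,F,G,A,B]
After op 3 (rotate(-2)): offset=0, physical=[A,B,C,D,E,F,G], logical=[A,B,C,D,E,F,G]
After op 4 (swap(1, 2)): offset=0, physical=[A,C,B,D,E,F,G], logical=[A,C,B,D,E,F,G]
After op 5 (rotate(+1)): offset=1, physical=[A,C,B,D,E,F,G], logical=[C,B,D,E,F,G,A]
After op 6 (rotate(-2)): offset=6, physical=[A,C,B,D,E,F,G], logical=[G,A,C,B,D,E,F]
After op 7 (swap(1, 6)): offset=6, physical=[F,C,B,D,E,A,G], logical=[G,F,C,B,D,E,A]
After op 8 (swap(6, 4)): offset=6, physical=[F,C,B,A,E,D,G], logical=[G,F,C,B,A,E,D]
After op 9 (rotate(+1)): offset=0, physical=[F,C,B,A,E,D,G], logical=[F,C,B,A,E,D,G]
After op 10 (swap(0, 6)): offset=0, physical=[G,C,B,A,E,D,F], logical=[G,C,B,A,E,D,F]
After op 11 (swap(5, 1)): offset=0, physical=[G,D,B,A,E,C,F], logical=[G,D,B,A,E,C,F]

Answer: E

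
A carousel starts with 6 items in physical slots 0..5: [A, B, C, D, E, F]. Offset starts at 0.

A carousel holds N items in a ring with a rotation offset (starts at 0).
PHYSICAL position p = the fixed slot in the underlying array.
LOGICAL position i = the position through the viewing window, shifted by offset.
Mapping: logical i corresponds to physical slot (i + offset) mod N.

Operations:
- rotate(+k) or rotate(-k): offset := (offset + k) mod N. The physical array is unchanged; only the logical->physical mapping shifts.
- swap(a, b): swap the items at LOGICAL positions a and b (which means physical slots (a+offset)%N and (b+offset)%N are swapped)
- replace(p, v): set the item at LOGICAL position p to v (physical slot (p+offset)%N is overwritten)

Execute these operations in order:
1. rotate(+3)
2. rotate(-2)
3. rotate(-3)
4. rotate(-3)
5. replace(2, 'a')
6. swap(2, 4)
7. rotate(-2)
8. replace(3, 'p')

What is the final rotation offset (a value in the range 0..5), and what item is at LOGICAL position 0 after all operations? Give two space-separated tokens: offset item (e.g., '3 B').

After op 1 (rotate(+3)): offset=3, physical=[A,B,C,D,E,F], logical=[D,E,F,A,B,C]
After op 2 (rotate(-2)): offset=1, physical=[A,B,C,D,E,F], logical=[B,C,D,E,F,A]
After op 3 (rotate(-3)): offset=4, physical=[A,B,C,D,E,F], logical=[E,F,A,B,C,D]
After op 4 (rotate(-3)): offset=1, physical=[A,B,C,D,E,F], logical=[B,C,D,E,F,A]
After op 5 (replace(2, 'a')): offset=1, physical=[A,B,C,a,E,F], logical=[B,C,a,E,F,A]
After op 6 (swap(2, 4)): offset=1, physical=[A,B,C,F,E,a], logical=[B,C,F,E,a,A]
After op 7 (rotate(-2)): offset=5, physical=[A,B,C,F,E,a], logical=[a,A,B,C,F,E]
After op 8 (replace(3, 'p')): offset=5, physical=[A,B,p,F,E,a], logical=[a,A,B,p,F,E]

Answer: 5 a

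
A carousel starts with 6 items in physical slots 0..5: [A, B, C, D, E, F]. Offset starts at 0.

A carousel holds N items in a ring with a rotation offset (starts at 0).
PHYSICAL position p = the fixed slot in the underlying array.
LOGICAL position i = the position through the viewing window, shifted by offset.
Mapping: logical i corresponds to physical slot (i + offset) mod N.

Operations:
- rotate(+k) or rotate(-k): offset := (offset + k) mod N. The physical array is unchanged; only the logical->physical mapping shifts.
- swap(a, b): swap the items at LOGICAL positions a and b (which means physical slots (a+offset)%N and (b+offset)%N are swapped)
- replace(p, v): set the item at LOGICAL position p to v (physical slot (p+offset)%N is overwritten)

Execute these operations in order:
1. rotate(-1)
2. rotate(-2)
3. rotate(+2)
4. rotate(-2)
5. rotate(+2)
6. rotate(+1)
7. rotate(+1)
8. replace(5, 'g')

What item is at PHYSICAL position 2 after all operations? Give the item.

Answer: C

Derivation:
After op 1 (rotate(-1)): offset=5, physical=[A,B,C,D,E,F], logical=[F,A,B,C,D,E]
After op 2 (rotate(-2)): offset=3, physical=[A,B,C,D,E,F], logical=[D,E,F,A,B,C]
After op 3 (rotate(+2)): offset=5, physical=[A,B,C,D,E,F], logical=[F,A,B,C,D,E]
After op 4 (rotate(-2)): offset=3, physical=[A,B,C,D,E,F], logical=[D,E,F,A,B,C]
After op 5 (rotate(+2)): offset=5, physical=[A,B,C,D,E,F], logical=[F,A,B,C,D,E]
After op 6 (rotate(+1)): offset=0, physical=[A,B,C,D,E,F], logical=[A,B,C,D,E,F]
After op 7 (rotate(+1)): offset=1, physical=[A,B,C,D,E,F], logical=[B,C,D,E,F,A]
After op 8 (replace(5, 'g')): offset=1, physical=[g,B,C,D,E,F], logical=[B,C,D,E,F,g]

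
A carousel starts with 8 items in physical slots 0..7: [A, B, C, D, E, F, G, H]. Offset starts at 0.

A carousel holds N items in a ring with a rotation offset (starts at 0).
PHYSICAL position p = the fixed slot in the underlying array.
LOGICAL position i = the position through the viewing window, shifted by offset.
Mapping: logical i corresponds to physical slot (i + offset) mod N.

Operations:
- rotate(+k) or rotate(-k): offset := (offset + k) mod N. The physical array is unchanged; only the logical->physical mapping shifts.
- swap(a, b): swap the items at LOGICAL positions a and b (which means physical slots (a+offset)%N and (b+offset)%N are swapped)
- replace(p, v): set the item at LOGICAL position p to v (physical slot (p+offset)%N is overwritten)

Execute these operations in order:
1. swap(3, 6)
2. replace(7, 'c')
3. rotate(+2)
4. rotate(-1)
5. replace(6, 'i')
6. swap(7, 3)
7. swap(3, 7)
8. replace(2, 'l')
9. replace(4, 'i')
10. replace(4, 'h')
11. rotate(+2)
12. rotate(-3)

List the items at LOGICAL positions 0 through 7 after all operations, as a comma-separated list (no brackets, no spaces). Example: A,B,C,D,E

After op 1 (swap(3, 6)): offset=0, physical=[A,B,C,G,E,F,D,H], logical=[A,B,C,G,E,F,D,H]
After op 2 (replace(7, 'c')): offset=0, physical=[A,B,C,G,E,F,D,c], logical=[A,B,C,G,E,F,D,c]
After op 3 (rotate(+2)): offset=2, physical=[A,B,C,G,E,F,D,c], logical=[C,G,E,F,D,c,A,B]
After op 4 (rotate(-1)): offset=1, physical=[A,B,C,G,E,F,D,c], logical=[B,C,G,E,F,D,c,A]
After op 5 (replace(6, 'i')): offset=1, physical=[A,B,C,G,E,F,D,i], logical=[B,C,G,E,F,D,i,A]
After op 6 (swap(7, 3)): offset=1, physical=[E,B,C,G,A,F,D,i], logical=[B,C,G,A,F,D,i,E]
After op 7 (swap(3, 7)): offset=1, physical=[A,B,C,G,E,F,D,i], logical=[B,C,G,E,F,D,i,A]
After op 8 (replace(2, 'l')): offset=1, physical=[A,B,C,l,E,F,D,i], logical=[B,C,l,E,F,D,i,A]
After op 9 (replace(4, 'i')): offset=1, physical=[A,B,C,l,E,i,D,i], logical=[B,C,l,E,i,D,i,A]
After op 10 (replace(4, 'h')): offset=1, physical=[A,B,C,l,E,h,D,i], logical=[B,C,l,E,h,D,i,A]
After op 11 (rotate(+2)): offset=3, physical=[A,B,C,l,E,h,D,i], logical=[l,E,h,D,i,A,B,C]
After op 12 (rotate(-3)): offset=0, physical=[A,B,C,l,E,h,D,i], logical=[A,B,C,l,E,h,D,i]

Answer: A,B,C,l,E,h,D,i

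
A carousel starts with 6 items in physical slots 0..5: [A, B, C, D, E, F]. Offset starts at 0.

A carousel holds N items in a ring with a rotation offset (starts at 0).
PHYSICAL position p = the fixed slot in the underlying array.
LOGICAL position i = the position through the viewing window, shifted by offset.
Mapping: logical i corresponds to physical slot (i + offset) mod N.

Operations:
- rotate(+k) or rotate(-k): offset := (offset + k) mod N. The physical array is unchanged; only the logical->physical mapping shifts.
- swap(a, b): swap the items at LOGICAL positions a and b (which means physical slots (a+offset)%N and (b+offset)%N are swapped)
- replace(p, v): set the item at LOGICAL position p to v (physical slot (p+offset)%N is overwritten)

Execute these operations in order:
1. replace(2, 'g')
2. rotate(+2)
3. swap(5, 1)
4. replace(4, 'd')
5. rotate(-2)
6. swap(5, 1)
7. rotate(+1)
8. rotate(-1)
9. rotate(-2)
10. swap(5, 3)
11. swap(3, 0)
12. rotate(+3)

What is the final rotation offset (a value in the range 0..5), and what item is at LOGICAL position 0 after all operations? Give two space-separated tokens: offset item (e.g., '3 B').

Answer: 1 E

Derivation:
After op 1 (replace(2, 'g')): offset=0, physical=[A,B,g,D,E,F], logical=[A,B,g,D,E,F]
After op 2 (rotate(+2)): offset=2, physical=[A,B,g,D,E,F], logical=[g,D,E,F,A,B]
After op 3 (swap(5, 1)): offset=2, physical=[A,D,g,B,E,F], logical=[g,B,E,F,A,D]
After op 4 (replace(4, 'd')): offset=2, physical=[d,D,g,B,E,F], logical=[g,B,E,F,d,D]
After op 5 (rotate(-2)): offset=0, physical=[d,D,g,B,E,F], logical=[d,D,g,B,E,F]
After op 6 (swap(5, 1)): offset=0, physical=[d,F,g,B,E,D], logical=[d,F,g,B,E,D]
After op 7 (rotate(+1)): offset=1, physical=[d,F,g,B,E,D], logical=[F,g,B,E,D,d]
After op 8 (rotate(-1)): offset=0, physical=[d,F,g,B,E,D], logical=[d,F,g,B,E,D]
After op 9 (rotate(-2)): offset=4, physical=[d,F,g,B,E,D], logical=[E,D,d,F,g,B]
After op 10 (swap(5, 3)): offset=4, physical=[d,B,g,F,E,D], logical=[E,D,d,B,g,F]
After op 11 (swap(3, 0)): offset=4, physical=[d,E,g,F,B,D], logical=[B,D,d,E,g,F]
After op 12 (rotate(+3)): offset=1, physical=[d,E,g,F,B,D], logical=[E,g,F,B,D,d]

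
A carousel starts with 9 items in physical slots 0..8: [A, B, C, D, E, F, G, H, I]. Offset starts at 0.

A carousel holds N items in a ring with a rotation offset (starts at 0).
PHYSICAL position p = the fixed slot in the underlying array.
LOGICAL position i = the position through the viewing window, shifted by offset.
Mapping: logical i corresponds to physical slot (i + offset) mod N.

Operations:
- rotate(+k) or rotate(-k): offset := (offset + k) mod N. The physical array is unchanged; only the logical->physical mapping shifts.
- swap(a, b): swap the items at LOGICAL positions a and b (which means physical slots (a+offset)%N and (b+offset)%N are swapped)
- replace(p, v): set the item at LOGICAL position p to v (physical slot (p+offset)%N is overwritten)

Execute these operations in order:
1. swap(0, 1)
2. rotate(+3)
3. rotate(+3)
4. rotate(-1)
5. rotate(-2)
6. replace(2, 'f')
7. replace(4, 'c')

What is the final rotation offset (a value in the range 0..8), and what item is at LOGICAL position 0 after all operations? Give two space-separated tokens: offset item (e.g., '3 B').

Answer: 3 D

Derivation:
After op 1 (swap(0, 1)): offset=0, physical=[B,A,C,D,E,F,G,H,I], logical=[B,A,C,D,E,F,G,H,I]
After op 2 (rotate(+3)): offset=3, physical=[B,A,C,D,E,F,G,H,I], logical=[D,E,F,G,H,I,B,A,C]
After op 3 (rotate(+3)): offset=6, physical=[B,A,C,D,E,F,G,H,I], logical=[G,H,I,B,A,C,D,E,F]
After op 4 (rotate(-1)): offset=5, physical=[B,A,C,D,E,F,G,H,I], logical=[F,G,H,I,B,A,C,D,E]
After op 5 (rotate(-2)): offset=3, physical=[B,A,C,D,E,F,G,H,I], logical=[D,E,F,G,H,I,B,A,C]
After op 6 (replace(2, 'f')): offset=3, physical=[B,A,C,D,E,f,G,H,I], logical=[D,E,f,G,H,I,B,A,C]
After op 7 (replace(4, 'c')): offset=3, physical=[B,A,C,D,E,f,G,c,I], logical=[D,E,f,G,c,I,B,A,C]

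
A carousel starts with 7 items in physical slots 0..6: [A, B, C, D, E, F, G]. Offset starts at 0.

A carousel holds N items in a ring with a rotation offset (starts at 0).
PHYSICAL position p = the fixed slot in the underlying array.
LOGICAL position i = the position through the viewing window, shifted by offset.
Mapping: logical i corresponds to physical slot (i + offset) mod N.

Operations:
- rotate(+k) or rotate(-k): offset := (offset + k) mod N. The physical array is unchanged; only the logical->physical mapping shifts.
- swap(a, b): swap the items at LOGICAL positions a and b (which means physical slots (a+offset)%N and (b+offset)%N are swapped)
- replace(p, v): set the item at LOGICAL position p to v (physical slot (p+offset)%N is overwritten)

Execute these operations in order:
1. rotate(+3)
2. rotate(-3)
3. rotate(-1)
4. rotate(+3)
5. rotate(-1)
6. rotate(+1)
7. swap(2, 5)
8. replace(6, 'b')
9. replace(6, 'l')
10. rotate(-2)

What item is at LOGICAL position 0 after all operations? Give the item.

Answer: E

Derivation:
After op 1 (rotate(+3)): offset=3, physical=[A,B,C,D,E,F,G], logical=[D,E,F,G,A,B,C]
After op 2 (rotate(-3)): offset=0, physical=[A,B,C,D,E,F,G], logical=[A,B,C,D,E,F,G]
After op 3 (rotate(-1)): offset=6, physical=[A,B,C,D,E,F,G], logical=[G,A,B,C,D,E,F]
After op 4 (rotate(+3)): offset=2, physical=[A,B,C,D,E,F,G], logical=[C,D,E,F,G,A,B]
After op 5 (rotate(-1)): offset=1, physical=[A,B,C,D,E,F,G], logical=[B,C,D,E,F,G,A]
After op 6 (rotate(+1)): offset=2, physical=[A,B,C,D,E,F,G], logical=[C,D,E,F,G,A,B]
After op 7 (swap(2, 5)): offset=2, physical=[E,B,C,D,A,F,G], logical=[C,D,A,F,G,E,B]
After op 8 (replace(6, 'b')): offset=2, physical=[E,b,C,D,A,F,G], logical=[C,D,A,F,G,E,b]
After op 9 (replace(6, 'l')): offset=2, physical=[E,l,C,D,A,F,G], logical=[C,D,A,F,G,E,l]
After op 10 (rotate(-2)): offset=0, physical=[E,l,C,D,A,F,G], logical=[E,l,C,D,A,F,G]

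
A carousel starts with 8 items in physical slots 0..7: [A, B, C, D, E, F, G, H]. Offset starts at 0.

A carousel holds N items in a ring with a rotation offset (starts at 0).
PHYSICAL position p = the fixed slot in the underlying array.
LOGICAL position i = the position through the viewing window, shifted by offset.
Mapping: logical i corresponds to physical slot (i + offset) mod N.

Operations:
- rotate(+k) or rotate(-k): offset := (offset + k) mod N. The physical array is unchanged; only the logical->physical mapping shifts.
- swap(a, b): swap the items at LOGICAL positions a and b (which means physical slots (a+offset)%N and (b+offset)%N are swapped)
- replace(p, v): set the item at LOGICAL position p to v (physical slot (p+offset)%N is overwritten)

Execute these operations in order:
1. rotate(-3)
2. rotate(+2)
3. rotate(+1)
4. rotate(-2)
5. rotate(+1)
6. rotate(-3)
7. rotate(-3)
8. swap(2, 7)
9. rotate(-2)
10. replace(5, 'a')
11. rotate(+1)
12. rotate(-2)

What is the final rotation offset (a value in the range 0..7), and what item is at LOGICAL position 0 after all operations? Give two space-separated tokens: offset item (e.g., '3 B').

Answer: 6 G

Derivation:
After op 1 (rotate(-3)): offset=5, physical=[A,B,C,D,E,F,G,H], logical=[F,G,H,A,B,C,D,E]
After op 2 (rotate(+2)): offset=7, physical=[A,B,C,D,E,F,G,H], logical=[H,A,B,C,D,E,F,G]
After op 3 (rotate(+1)): offset=0, physical=[A,B,C,D,E,F,G,H], logical=[A,B,C,D,E,F,G,H]
After op 4 (rotate(-2)): offset=6, physical=[A,B,C,D,E,F,G,H], logical=[G,H,A,B,C,D,E,F]
After op 5 (rotate(+1)): offset=7, physical=[A,B,C,D,E,F,G,H], logical=[H,A,B,C,D,E,F,G]
After op 6 (rotate(-3)): offset=4, physical=[A,B,C,D,E,F,G,H], logical=[E,F,G,H,A,B,C,D]
After op 7 (rotate(-3)): offset=1, physical=[A,B,C,D,E,F,G,H], logical=[B,C,D,E,F,G,H,A]
After op 8 (swap(2, 7)): offset=1, physical=[D,B,C,A,E,F,G,H], logical=[B,C,A,E,F,G,H,D]
After op 9 (rotate(-2)): offset=7, physical=[D,B,C,A,E,F,G,H], logical=[H,D,B,C,A,E,F,G]
After op 10 (replace(5, 'a')): offset=7, physical=[D,B,C,A,a,F,G,H], logical=[H,D,B,C,A,a,F,G]
After op 11 (rotate(+1)): offset=0, physical=[D,B,C,A,a,F,G,H], logical=[D,B,C,A,a,F,G,H]
After op 12 (rotate(-2)): offset=6, physical=[D,B,C,A,a,F,G,H], logical=[G,H,D,B,C,A,a,F]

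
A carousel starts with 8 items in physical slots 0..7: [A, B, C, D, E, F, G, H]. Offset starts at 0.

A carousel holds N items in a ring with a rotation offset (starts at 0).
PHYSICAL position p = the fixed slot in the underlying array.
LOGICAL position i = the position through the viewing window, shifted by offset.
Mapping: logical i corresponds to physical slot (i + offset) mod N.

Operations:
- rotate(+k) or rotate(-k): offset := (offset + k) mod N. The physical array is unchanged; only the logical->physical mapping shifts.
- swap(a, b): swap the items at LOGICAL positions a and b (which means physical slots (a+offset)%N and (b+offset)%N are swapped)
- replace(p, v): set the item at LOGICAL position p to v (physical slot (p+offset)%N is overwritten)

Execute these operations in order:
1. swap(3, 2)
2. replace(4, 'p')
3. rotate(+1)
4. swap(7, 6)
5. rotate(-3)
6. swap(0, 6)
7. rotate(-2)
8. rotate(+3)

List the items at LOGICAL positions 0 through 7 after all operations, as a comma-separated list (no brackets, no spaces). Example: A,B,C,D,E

Answer: A,H,B,D,C,G,F,p

Derivation:
After op 1 (swap(3, 2)): offset=0, physical=[A,B,D,C,E,F,G,H], logical=[A,B,D,C,E,F,G,H]
After op 2 (replace(4, 'p')): offset=0, physical=[A,B,D,C,p,F,G,H], logical=[A,B,D,C,p,F,G,H]
After op 3 (rotate(+1)): offset=1, physical=[A,B,D,C,p,F,G,H], logical=[B,D,C,p,F,G,H,A]
After op 4 (swap(7, 6)): offset=1, physical=[H,B,D,C,p,F,G,A], logical=[B,D,C,p,F,G,A,H]
After op 5 (rotate(-3)): offset=6, physical=[H,B,D,C,p,F,G,A], logical=[G,A,H,B,D,C,p,F]
After op 6 (swap(0, 6)): offset=6, physical=[H,B,D,C,G,F,p,A], logical=[p,A,H,B,D,C,G,F]
After op 7 (rotate(-2)): offset=4, physical=[H,B,D,C,G,F,p,A], logical=[G,F,p,A,H,B,D,C]
After op 8 (rotate(+3)): offset=7, physical=[H,B,D,C,G,F,p,A], logical=[A,H,B,D,C,G,F,p]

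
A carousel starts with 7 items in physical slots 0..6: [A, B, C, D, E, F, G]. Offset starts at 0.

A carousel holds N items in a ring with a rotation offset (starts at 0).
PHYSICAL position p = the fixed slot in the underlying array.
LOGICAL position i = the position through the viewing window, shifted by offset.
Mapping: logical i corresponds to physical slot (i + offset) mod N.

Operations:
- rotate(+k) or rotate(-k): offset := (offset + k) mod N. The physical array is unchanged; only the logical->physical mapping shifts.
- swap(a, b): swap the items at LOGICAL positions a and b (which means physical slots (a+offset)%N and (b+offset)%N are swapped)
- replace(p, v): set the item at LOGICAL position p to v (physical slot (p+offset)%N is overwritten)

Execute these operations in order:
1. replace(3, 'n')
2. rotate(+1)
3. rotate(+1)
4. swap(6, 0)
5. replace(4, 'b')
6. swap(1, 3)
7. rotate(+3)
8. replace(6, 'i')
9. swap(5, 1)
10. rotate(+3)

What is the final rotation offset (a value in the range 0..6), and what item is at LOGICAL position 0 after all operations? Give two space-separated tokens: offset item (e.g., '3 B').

After op 1 (replace(3, 'n')): offset=0, physical=[A,B,C,n,E,F,G], logical=[A,B,C,n,E,F,G]
After op 2 (rotate(+1)): offset=1, physical=[A,B,C,n,E,F,G], logical=[B,C,n,E,F,G,A]
After op 3 (rotate(+1)): offset=2, physical=[A,B,C,n,E,F,G], logical=[C,n,E,F,G,A,B]
After op 4 (swap(6, 0)): offset=2, physical=[A,C,B,n,E,F,G], logical=[B,n,E,F,G,A,C]
After op 5 (replace(4, 'b')): offset=2, physical=[A,C,B,n,E,F,b], logical=[B,n,E,F,b,A,C]
After op 6 (swap(1, 3)): offset=2, physical=[A,C,B,F,E,n,b], logical=[B,F,E,n,b,A,C]
After op 7 (rotate(+3)): offset=5, physical=[A,C,B,F,E,n,b], logical=[n,b,A,C,B,F,E]
After op 8 (replace(6, 'i')): offset=5, physical=[A,C,B,F,i,n,b], logical=[n,b,A,C,B,F,i]
After op 9 (swap(5, 1)): offset=5, physical=[A,C,B,b,i,n,F], logical=[n,F,A,C,B,b,i]
After op 10 (rotate(+3)): offset=1, physical=[A,C,B,b,i,n,F], logical=[C,B,b,i,n,F,A]

Answer: 1 C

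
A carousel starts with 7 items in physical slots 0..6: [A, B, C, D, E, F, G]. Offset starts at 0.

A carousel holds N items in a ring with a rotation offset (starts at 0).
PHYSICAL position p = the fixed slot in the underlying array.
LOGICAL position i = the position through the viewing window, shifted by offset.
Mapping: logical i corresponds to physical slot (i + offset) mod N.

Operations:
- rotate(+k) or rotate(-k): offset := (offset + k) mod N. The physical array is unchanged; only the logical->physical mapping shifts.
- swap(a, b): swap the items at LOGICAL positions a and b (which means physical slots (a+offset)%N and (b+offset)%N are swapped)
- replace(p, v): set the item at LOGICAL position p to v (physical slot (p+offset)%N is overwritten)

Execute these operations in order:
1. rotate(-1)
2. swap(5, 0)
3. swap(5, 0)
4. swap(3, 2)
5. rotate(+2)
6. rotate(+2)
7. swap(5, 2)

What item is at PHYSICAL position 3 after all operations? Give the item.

After op 1 (rotate(-1)): offset=6, physical=[A,B,C,D,E,F,G], logical=[G,A,B,C,D,E,F]
After op 2 (swap(5, 0)): offset=6, physical=[A,B,C,D,G,F,E], logical=[E,A,B,C,D,G,F]
After op 3 (swap(5, 0)): offset=6, physical=[A,B,C,D,E,F,G], logical=[G,A,B,C,D,E,F]
After op 4 (swap(3, 2)): offset=6, physical=[A,C,B,D,E,F,G], logical=[G,A,C,B,D,E,F]
After op 5 (rotate(+2)): offset=1, physical=[A,C,B,D,E,F,G], logical=[C,B,D,E,F,G,A]
After op 6 (rotate(+2)): offset=3, physical=[A,C,B,D,E,F,G], logical=[D,E,F,G,A,C,B]
After op 7 (swap(5, 2)): offset=3, physical=[A,F,B,D,E,C,G], logical=[D,E,C,G,A,F,B]

Answer: D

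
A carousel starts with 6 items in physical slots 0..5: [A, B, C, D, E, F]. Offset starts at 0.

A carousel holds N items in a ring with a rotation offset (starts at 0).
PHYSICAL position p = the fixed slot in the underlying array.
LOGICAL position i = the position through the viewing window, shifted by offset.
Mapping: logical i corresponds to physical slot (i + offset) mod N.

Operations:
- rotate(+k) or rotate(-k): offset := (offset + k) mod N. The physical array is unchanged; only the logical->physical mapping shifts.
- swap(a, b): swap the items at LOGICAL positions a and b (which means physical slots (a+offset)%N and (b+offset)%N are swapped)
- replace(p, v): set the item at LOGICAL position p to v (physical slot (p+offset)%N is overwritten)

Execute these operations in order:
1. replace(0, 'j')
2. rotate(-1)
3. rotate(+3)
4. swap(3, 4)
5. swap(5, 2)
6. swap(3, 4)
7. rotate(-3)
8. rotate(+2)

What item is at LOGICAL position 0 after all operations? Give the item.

Answer: E

Derivation:
After op 1 (replace(0, 'j')): offset=0, physical=[j,B,C,D,E,F], logical=[j,B,C,D,E,F]
After op 2 (rotate(-1)): offset=5, physical=[j,B,C,D,E,F], logical=[F,j,B,C,D,E]
After op 3 (rotate(+3)): offset=2, physical=[j,B,C,D,E,F], logical=[C,D,E,F,j,B]
After op 4 (swap(3, 4)): offset=2, physical=[F,B,C,D,E,j], logical=[C,D,E,j,F,B]
After op 5 (swap(5, 2)): offset=2, physical=[F,E,C,D,B,j], logical=[C,D,B,j,F,E]
After op 6 (swap(3, 4)): offset=2, physical=[j,E,C,D,B,F], logical=[C,D,B,F,j,E]
After op 7 (rotate(-3)): offset=5, physical=[j,E,C,D,B,F], logical=[F,j,E,C,D,B]
After op 8 (rotate(+2)): offset=1, physical=[j,E,C,D,B,F], logical=[E,C,D,B,F,j]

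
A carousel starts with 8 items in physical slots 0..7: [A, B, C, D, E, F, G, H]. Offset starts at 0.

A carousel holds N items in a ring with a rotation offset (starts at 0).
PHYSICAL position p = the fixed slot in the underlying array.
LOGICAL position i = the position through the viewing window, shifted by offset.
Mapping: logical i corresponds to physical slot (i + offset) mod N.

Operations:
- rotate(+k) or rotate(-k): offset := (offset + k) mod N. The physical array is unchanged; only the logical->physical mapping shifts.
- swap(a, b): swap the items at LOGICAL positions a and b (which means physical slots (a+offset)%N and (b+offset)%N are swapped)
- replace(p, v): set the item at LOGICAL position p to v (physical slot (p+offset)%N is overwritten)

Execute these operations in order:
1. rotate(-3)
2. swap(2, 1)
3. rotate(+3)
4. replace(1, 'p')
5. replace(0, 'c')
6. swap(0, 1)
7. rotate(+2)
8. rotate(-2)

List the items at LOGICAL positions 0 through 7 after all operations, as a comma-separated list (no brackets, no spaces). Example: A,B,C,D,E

After op 1 (rotate(-3)): offset=5, physical=[A,B,C,D,E,F,G,H], logical=[F,G,H,A,B,C,D,E]
After op 2 (swap(2, 1)): offset=5, physical=[A,B,C,D,E,F,H,G], logical=[F,H,G,A,B,C,D,E]
After op 3 (rotate(+3)): offset=0, physical=[A,B,C,D,E,F,H,G], logical=[A,B,C,D,E,F,H,G]
After op 4 (replace(1, 'p')): offset=0, physical=[A,p,C,D,E,F,H,G], logical=[A,p,C,D,E,F,H,G]
After op 5 (replace(0, 'c')): offset=0, physical=[c,p,C,D,E,F,H,G], logical=[c,p,C,D,E,F,H,G]
After op 6 (swap(0, 1)): offset=0, physical=[p,c,C,D,E,F,H,G], logical=[p,c,C,D,E,F,H,G]
After op 7 (rotate(+2)): offset=2, physical=[p,c,C,D,E,F,H,G], logical=[C,D,E,F,H,G,p,c]
After op 8 (rotate(-2)): offset=0, physical=[p,c,C,D,E,F,H,G], logical=[p,c,C,D,E,F,H,G]

Answer: p,c,C,D,E,F,H,G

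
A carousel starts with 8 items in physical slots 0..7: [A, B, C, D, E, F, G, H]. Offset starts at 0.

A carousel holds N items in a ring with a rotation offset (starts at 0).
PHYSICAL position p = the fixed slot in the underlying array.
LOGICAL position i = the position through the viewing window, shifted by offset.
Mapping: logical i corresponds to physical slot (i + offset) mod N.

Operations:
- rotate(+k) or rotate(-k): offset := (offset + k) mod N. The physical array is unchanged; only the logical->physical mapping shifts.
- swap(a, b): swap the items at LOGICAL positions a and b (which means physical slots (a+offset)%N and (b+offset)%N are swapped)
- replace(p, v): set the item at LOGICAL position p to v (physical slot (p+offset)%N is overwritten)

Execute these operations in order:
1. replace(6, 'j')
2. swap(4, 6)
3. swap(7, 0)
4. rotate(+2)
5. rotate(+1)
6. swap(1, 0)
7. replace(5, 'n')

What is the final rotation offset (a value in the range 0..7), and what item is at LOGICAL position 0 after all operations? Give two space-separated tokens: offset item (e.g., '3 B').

Answer: 3 j

Derivation:
After op 1 (replace(6, 'j')): offset=0, physical=[A,B,C,D,E,F,j,H], logical=[A,B,C,D,E,F,j,H]
After op 2 (swap(4, 6)): offset=0, physical=[A,B,C,D,j,F,E,H], logical=[A,B,C,D,j,F,E,H]
After op 3 (swap(7, 0)): offset=0, physical=[H,B,C,D,j,F,E,A], logical=[H,B,C,D,j,F,E,A]
After op 4 (rotate(+2)): offset=2, physical=[H,B,C,D,j,F,E,A], logical=[C,D,j,F,E,A,H,B]
After op 5 (rotate(+1)): offset=3, physical=[H,B,C,D,j,F,E,A], logical=[D,j,F,E,A,H,B,C]
After op 6 (swap(1, 0)): offset=3, physical=[H,B,C,j,D,F,E,A], logical=[j,D,F,E,A,H,B,C]
After op 7 (replace(5, 'n')): offset=3, physical=[n,B,C,j,D,F,E,A], logical=[j,D,F,E,A,n,B,C]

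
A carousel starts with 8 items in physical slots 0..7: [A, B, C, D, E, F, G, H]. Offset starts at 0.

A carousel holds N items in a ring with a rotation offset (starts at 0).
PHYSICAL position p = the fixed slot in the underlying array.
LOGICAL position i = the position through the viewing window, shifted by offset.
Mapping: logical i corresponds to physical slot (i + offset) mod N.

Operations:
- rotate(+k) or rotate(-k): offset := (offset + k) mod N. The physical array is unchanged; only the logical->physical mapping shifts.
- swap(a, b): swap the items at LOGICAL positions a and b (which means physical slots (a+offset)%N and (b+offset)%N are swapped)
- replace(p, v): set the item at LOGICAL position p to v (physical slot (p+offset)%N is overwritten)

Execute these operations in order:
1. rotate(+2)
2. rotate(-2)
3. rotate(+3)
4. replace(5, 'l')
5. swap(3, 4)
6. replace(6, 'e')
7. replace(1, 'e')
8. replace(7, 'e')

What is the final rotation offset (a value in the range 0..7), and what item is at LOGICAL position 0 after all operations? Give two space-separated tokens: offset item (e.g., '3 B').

After op 1 (rotate(+2)): offset=2, physical=[A,B,C,D,E,F,G,H], logical=[C,D,E,F,G,H,A,B]
After op 2 (rotate(-2)): offset=0, physical=[A,B,C,D,E,F,G,H], logical=[A,B,C,D,E,F,G,H]
After op 3 (rotate(+3)): offset=3, physical=[A,B,C,D,E,F,G,H], logical=[D,E,F,G,H,A,B,C]
After op 4 (replace(5, 'l')): offset=3, physical=[l,B,C,D,E,F,G,H], logical=[D,E,F,G,H,l,B,C]
After op 5 (swap(3, 4)): offset=3, physical=[l,B,C,D,E,F,H,G], logical=[D,E,F,H,G,l,B,C]
After op 6 (replace(6, 'e')): offset=3, physical=[l,e,C,D,E,F,H,G], logical=[D,E,F,H,G,l,e,C]
After op 7 (replace(1, 'e')): offset=3, physical=[l,e,C,D,e,F,H,G], logical=[D,e,F,H,G,l,e,C]
After op 8 (replace(7, 'e')): offset=3, physical=[l,e,e,D,e,F,H,G], logical=[D,e,F,H,G,l,e,e]

Answer: 3 D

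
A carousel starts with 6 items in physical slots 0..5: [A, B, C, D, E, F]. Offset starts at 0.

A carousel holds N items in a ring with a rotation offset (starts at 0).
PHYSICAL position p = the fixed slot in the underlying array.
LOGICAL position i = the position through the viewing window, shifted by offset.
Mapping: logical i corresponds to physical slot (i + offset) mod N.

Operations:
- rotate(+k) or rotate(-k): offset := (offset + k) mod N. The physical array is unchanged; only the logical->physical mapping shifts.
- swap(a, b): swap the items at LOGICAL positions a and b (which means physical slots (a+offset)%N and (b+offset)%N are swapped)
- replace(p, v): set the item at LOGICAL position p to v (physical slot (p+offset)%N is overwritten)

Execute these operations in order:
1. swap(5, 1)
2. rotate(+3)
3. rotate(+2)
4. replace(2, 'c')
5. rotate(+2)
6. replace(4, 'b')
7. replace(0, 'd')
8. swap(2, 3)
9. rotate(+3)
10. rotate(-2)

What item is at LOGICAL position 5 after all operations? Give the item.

Answer: d

Derivation:
After op 1 (swap(5, 1)): offset=0, physical=[A,F,C,D,E,B], logical=[A,F,C,D,E,B]
After op 2 (rotate(+3)): offset=3, physical=[A,F,C,D,E,B], logical=[D,E,B,A,F,C]
After op 3 (rotate(+2)): offset=5, physical=[A,F,C,D,E,B], logical=[B,A,F,C,D,E]
After op 4 (replace(2, 'c')): offset=5, physical=[A,c,C,D,E,B], logical=[B,A,c,C,D,E]
After op 5 (rotate(+2)): offset=1, physical=[A,c,C,D,E,B], logical=[c,C,D,E,B,A]
After op 6 (replace(4, 'b')): offset=1, physical=[A,c,C,D,E,b], logical=[c,C,D,E,b,A]
After op 7 (replace(0, 'd')): offset=1, physical=[A,d,C,D,E,b], logical=[d,C,D,E,b,A]
After op 8 (swap(2, 3)): offset=1, physical=[A,d,C,E,D,b], logical=[d,C,E,D,b,A]
After op 9 (rotate(+3)): offset=4, physical=[A,d,C,E,D,b], logical=[D,b,A,d,C,E]
After op 10 (rotate(-2)): offset=2, physical=[A,d,C,E,D,b], logical=[C,E,D,b,A,d]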